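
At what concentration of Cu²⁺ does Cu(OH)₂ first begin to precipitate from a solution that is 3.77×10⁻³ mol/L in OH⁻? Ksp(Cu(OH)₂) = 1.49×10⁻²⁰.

1.05×10⁻¹⁵ M

Precipitation of each salt begins when its ion product equals Ksp.
Cu(OH)₂(s) ⇌ Cu²⁺(aq) + 2 OH⁻(aq)
Ksp = [Cu²⁺][OH⁻]^2 = [Cu²⁺](3.77×10⁻³)^2
[Cu²⁺] = 1.49×10⁻²⁰ / (3.77×10⁻³)^2 = 1.05×10⁻¹⁵
[Cu²⁺] = 1.05×10⁻¹⁵ mol/L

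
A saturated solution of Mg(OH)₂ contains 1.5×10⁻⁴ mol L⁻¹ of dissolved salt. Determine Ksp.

Ksp = 1.4×10⁻¹¹

Mg(OH)₂(s) ⇌ Mg²⁺(aq) + 2 OH⁻(aq)
Call the molar solubility s, so that [Mg²⁺] = s and [OH⁻] = 2s.
Ksp = [Mg²⁺][OH⁻]^2 = s · (2s)^2 = 4s^3
Ksp = 4 × (1.5×10⁻⁴)^3 = 1.4×10⁻¹¹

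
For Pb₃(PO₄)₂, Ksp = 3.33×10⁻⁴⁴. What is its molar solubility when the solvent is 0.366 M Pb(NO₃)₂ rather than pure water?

4.12×10⁻²² M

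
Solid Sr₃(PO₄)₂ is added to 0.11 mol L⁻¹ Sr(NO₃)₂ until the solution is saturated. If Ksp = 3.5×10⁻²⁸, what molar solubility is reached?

2.6×10⁻¹³ M

Sr₃(PO₄)₂(s) ⇌ 3 Sr²⁺(aq) + 2 PO₄³⁻(aq)
With Sr²⁺ already at 0.11 mol L⁻¹ and s small, take [Sr²⁺] ≈ 0.11 mol L⁻¹ and [PO₄³⁻] = 2s.
Ksp = [Sr²⁺]^3[PO₄³⁻]^2 = (0.11)^3(2s)^2
(2s)^2 = 3.5×10⁻²⁸ / (0.11)^3 = 2.6×10⁻²⁵
s = 2.6×10⁻¹³ mol L⁻¹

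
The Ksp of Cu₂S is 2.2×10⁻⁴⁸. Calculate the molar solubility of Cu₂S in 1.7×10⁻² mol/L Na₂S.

5.7×10⁻²⁴ M

Cu₂S(s) ⇌ 2 Cu⁺(aq) + S²⁻(aq)
Let s be the solubility of Cu₂S here. The common ion gives [S²⁻] ≈ 1.7×10⁻² mol/L, and [Cu⁺] = 2s.
Ksp = [Cu⁺]^2[S²⁻] = (2s)^2(1.7×10⁻²)
(2s)^2 = 2.2×10⁻⁴⁸ / (1.7×10⁻²) = 1.3×10⁻⁴⁶
s = 5.7×10⁻²⁴ mol/L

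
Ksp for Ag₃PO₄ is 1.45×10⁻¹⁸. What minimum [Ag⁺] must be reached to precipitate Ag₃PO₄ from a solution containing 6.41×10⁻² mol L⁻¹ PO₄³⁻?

A salt starts to precipitate once the ion product Q reaches its Ksp.
Ag₃PO₄(s) ⇌ 3 Ag⁺(aq) + PO₄³⁻(aq)
Ksp = [Ag⁺]^3[PO₄³⁻] = [Ag⁺]^3(6.41×10⁻²)
[Ag⁺]^3 = 1.45×10⁻¹⁸ / (6.41×10⁻²) = 2.26×10⁻¹⁷
[Ag⁺] = 2.83×10⁻⁶ mol L⁻¹

2.83×10⁻⁶ M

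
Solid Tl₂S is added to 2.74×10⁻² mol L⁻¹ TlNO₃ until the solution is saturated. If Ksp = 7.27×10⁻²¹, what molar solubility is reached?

Tl₂S(s) ⇌ 2 Tl⁺(aq) + S²⁻(aq)
The solution already contains Tl⁺ at 2.74×10⁻² mol L⁻¹. Let s be the molar solubility of Tl₂S.
[Tl⁺] ≈ 2.74×10⁻² mol L⁻¹ (common ion dominates); [S²⁻] = s.
Ksp = [Tl⁺]^2[S²⁻] = (2.74×10⁻²)^2s
s = 7.27×10⁻²¹ / (2.74×10⁻²)^2 = 9.68×10⁻¹⁸
s = 9.68×10⁻¹⁸ mol L⁻¹

9.68×10⁻¹⁸ M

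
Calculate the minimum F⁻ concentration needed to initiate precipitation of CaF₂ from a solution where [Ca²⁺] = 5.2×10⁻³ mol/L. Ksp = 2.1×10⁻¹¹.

6.4×10⁻⁵ M

Precipitation of each salt begins when its ion product equals Ksp.
CaF₂(s) ⇌ Ca²⁺(aq) + 2 F⁻(aq)
Ksp = [Ca²⁺][F⁻]^2 = [F⁻]^2(5.2×10⁻³)
[F⁻]^2 = 2.1×10⁻¹¹ / (5.2×10⁻³) = 4.0×10⁻⁹
[F⁻] = 6.4×10⁻⁵ mol/L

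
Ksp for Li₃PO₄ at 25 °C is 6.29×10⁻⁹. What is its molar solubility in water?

Li₃PO₄(s) ⇌ 3 Li⁺(aq) + PO₄³⁻(aq)
For each mole of Li₃PO₄ that dissolves per liter, [Li⁺] = 3s and [PO₄³⁻] = s; let s denote this solubility.
Ksp = [Li⁺]^3[PO₄³⁻] = (3s)^3 · s = 27s^4
27s^4 = 6.29×10⁻⁹  ⇒  s^4 = 2.33×10⁻¹⁰
s = (2.33×10⁻¹⁰)^(1/4) = 3.91×10⁻³ M

3.91×10⁻³ M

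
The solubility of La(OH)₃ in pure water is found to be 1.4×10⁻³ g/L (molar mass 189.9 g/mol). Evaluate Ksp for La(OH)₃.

Ksp = 8.0×10⁻²⁰

s = (1.4×10⁻³ g L⁻¹)/(189.9 g mol⁻¹) = 7.372×10⁻⁶ M
La(OH)₃(s) ⇌ La³⁺(aq) + 3 OH⁻(aq)
For each mole of La(OH)₃ that dissolves per liter, [La³⁺] = s and [OH⁻] = 3s; let s denote this solubility.
Ksp = [La³⁺][OH⁻]^3 = s · (3s)^3 = 27s^4
Ksp = 27 × (7.372×10⁻⁶)^4 = 8.0×10⁻²⁰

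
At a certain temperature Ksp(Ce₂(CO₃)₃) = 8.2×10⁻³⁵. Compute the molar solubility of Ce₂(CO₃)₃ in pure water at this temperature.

Ce₂(CO₃)₃(s) ⇌ 2 Ce³⁺(aq) + 3 CO₃²⁻(aq)
With molar solubility s: [Ce³⁺] = 2s, [CO₃²⁻] = 3s.
Ksp = [Ce³⁺]^2[CO₃²⁻]^3 = (2s)^2 · (3s)^3 = 108s^5
108s^5 = 8.2×10⁻³⁵  ⇒  s^5 = 7.6×10⁻³⁷
s = 6.0×10⁻⁸ M

6.0×10⁻⁸ M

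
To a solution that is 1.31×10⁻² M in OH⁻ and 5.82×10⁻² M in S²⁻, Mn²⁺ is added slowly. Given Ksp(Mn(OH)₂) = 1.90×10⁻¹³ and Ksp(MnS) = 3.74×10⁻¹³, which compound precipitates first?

MnS

Precipitation begins when Q = Ksp.
For Mn(OH)₂: [Mn²⁺] = (Ksp/[OH⁻]^2) = 1.11×10⁻⁹ M
For MnS: [Mn²⁺] = (Ksp/[S²⁻]) = 6.43×10⁻¹² M
The smaller threshold [Mn²⁺] is reached first, so MnS precipitates first.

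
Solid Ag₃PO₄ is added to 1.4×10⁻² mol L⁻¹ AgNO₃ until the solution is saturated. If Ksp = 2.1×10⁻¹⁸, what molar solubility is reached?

7.7×10⁻¹³ M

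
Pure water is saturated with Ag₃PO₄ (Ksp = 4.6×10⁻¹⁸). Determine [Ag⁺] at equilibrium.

6.1×10⁻⁵ M

Ag₃PO₄(s) ⇌ 3 Ag⁺(aq) + PO₄³⁻(aq)
With molar solubility s: [Ag⁺] = 3s, [PO₄³⁻] = s.
Ksp = [Ag⁺]^3[PO₄³⁻] = (3s)^3 · s = 27s^4 = 4.6×10⁻¹⁸
s = 2.0×10⁻⁵ mol/L
[Ag⁺] = 3s = 6.1×10⁻⁵ mol/L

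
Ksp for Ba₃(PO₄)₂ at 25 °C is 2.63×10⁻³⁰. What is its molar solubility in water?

4.76×10⁻⁷ M

Ba₃(PO₄)₂(s) ⇌ 3 Ba²⁺(aq) + 2 PO₄³⁻(aq)
Call the molar solubility s, so that [Ba²⁺] = 3s and [PO₄³⁻] = 2s.
Ksp = [Ba²⁺]^3[PO₄³⁻]^2 = (3s)^3 · (2s)^2 = 108s^5
108s^5 = 2.63×10⁻³⁰  ⇒  s^5 = 2.44×10⁻³²
s = 4.76×10⁻⁷ M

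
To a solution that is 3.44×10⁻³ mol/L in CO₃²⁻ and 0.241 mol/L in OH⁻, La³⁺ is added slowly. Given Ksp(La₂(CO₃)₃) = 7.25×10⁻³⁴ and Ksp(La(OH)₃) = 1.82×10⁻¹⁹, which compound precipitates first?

Each salt precipitates once Q = Ksp for that salt.
For La₂(CO₃)₃: [La³⁺] = (Ksp/[CO₃²⁻]^3)^(1/2) = 1.33×10⁻¹³ mol/L
For La(OH)₃: [La³⁺] = (Ksp/[OH⁻]^3) = 1.30×10⁻¹⁷ mol/L
The smaller threshold [La³⁺] is reached first, so La(OH)₃ precipitates first.

La(OH)₃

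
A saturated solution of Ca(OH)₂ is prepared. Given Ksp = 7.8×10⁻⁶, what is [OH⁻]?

2.5×10⁻² M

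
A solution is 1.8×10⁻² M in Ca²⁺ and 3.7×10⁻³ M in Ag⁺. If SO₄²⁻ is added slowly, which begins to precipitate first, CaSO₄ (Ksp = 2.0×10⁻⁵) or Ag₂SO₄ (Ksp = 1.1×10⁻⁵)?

CaSO₄

Precipitation begins when Q = Ksp.
For CaSO₄: [SO₄²⁻] = (Ksp/[Ca²⁺]) = 1.1×10⁻³ M
For Ag₂SO₄: [SO₄²⁻] = (Ksp/[Ag⁺]^2) = 0.80 M
The smaller threshold [SO₄²⁻] is reached first, so CaSO₄ precipitates first.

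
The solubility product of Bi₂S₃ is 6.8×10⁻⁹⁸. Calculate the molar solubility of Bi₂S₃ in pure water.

1.4×10⁻²⁰ M

Bi₂S₃(s) ⇌ 2 Bi³⁺(aq) + 3 S²⁻(aq)
If s mol/L of Bi₂S₃ dissolves, [Bi³⁺] = 2s and [S²⁻] = 3s.
Ksp = [Bi³⁺]^2[S²⁻]^3 = (2s)^2 · (3s)^3 = 108s^5
108s^5 = 6.8×10⁻⁹⁸  ⇒  s^5 = 6.3×10⁻¹⁰⁰
s = 1.4×10⁻²⁰ mol/L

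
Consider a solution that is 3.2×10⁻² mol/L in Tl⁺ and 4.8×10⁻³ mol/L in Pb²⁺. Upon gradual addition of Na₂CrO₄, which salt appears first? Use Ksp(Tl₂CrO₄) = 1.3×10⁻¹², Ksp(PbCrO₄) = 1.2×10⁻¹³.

PbCrO₄

Precipitation begins when Q = Ksp.
For Tl₂CrO₄: [CrO₄²⁻] = (Ksp/[Tl⁺]^2) = 1.3×10⁻⁹ mol/L
For PbCrO₄: [CrO₄²⁻] = (Ksp/[Pb²⁺]) = 2.5×10⁻¹¹ mol/L
The smaller threshold [CrO₄²⁻] is reached first, so PbCrO₄ precipitates first.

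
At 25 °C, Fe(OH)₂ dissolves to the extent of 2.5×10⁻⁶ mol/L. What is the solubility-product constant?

Fe(OH)₂(s) ⇌ Fe²⁺(aq) + 2 OH⁻(aq)
For each mole of Fe(OH)₂ that dissolves per liter, [Fe²⁺] = s and [OH⁻] = 2s; let s denote this solubility.
Ksp = [Fe²⁺][OH⁻]^2 = s · (2s)^2 = 4s^3
Ksp = 4 × (2.5×10⁻⁶)^3 = 6.3×10⁻¹⁷

Ksp = 6.3×10⁻¹⁷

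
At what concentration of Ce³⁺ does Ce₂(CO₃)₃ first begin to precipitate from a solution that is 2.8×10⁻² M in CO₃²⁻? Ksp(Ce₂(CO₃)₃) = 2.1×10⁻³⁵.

Precipitation begins when Q = Ksp.
Ce₂(CO₃)₃(s) ⇌ 2 Ce³⁺(aq) + 3 CO₃²⁻(aq)
Ksp = [Ce³⁺]^2[CO₃²⁻]^3 = [Ce³⁺]^2(2.8×10⁻²)^3
[Ce³⁺]^2 = 2.1×10⁻³⁵ / (2.8×10⁻²)^3 = 9.6×10⁻³¹
[Ce³⁺] = 9.8×10⁻¹⁶ M

9.8×10⁻¹⁶ M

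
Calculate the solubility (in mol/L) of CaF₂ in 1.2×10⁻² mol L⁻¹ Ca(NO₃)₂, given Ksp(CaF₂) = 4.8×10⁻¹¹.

3.2×10⁻⁵ M

CaF₂(s) ⇌ Ca²⁺(aq) + 2 F⁻(aq)
Ca²⁺ is already present at 1.2×10⁻² mol L⁻¹. If s mol/L of CaF₂ dissolves, [F⁻] = 2s while [Ca²⁺] ≈ 1.2×10⁻² mol L⁻¹.
Ksp = [Ca²⁺][F⁻]^2 = (1.2×10⁻²)(2s)^2
(2s)^2 = 4.8×10⁻¹¹ / (1.2×10⁻²) = 4.0×10⁻⁹
s = 3.2×10⁻⁵ mol L⁻¹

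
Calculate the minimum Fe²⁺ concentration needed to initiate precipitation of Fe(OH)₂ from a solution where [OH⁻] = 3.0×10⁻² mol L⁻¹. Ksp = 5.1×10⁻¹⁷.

Precipitation begins when Q = Ksp.
Fe(OH)₂(s) ⇌ Fe²⁺(aq) + 2 OH⁻(aq)
Ksp = [Fe²⁺][OH⁻]^2 = [Fe²⁺](3.0×10⁻²)^2
[Fe²⁺] = 5.1×10⁻¹⁷ / (3.0×10⁻²)^2 = 5.7×10⁻¹⁴
[Fe²⁺] = 5.7×10⁻¹⁴ mol L⁻¹

5.7×10⁻¹⁴ M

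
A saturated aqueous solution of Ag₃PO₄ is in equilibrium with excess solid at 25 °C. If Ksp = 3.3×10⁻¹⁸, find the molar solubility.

Ag₃PO₄(s) ⇌ 3 Ag⁺(aq) + PO₄³⁻(aq)
If s mol/L of Ag₃PO₄ dissolves, [Ag⁺] = 3s and [PO₄³⁻] = s.
Ksp = [Ag⁺]^3[PO₄³⁻] = (3s)^3 · s = 27s^4
27s^4 = 3.3×10⁻¹⁸  ⇒  s^4 = 1.2×10⁻¹⁹
s = (1.2×10⁻¹⁹)^(1/4) = 1.9×10⁻⁵ mol/L

1.9×10⁻⁵ M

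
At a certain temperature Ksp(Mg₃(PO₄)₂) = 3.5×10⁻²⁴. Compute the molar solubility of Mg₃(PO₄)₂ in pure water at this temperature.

8.0×10⁻⁶ M

Mg₃(PO₄)₂(s) ⇌ 3 Mg²⁺(aq) + 2 PO₄³⁻(aq)
With molar solubility s: [Mg²⁺] = 3s, [PO₄³⁻] = 2s.
Ksp = [Mg²⁺]^3[PO₄³⁻]^2 = (3s)^3 · (2s)^2 = 108s^5
108s^5 = 3.5×10⁻²⁴  ⇒  s^5 = 3.2×10⁻²⁶
s = 8.0×10⁻⁶ M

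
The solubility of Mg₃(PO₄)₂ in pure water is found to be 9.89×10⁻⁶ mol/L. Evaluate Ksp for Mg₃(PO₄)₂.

Ksp = 1.02×10⁻²³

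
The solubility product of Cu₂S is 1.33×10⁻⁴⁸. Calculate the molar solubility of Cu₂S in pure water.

6.93×10⁻¹⁷ M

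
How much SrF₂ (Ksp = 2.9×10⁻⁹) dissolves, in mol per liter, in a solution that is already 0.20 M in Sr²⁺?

6.0×10⁻⁵ M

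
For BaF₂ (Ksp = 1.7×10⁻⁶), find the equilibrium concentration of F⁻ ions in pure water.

BaF₂(s) ⇌ Ba²⁺(aq) + 2 F⁻(aq)
If s mol/L of BaF₂ dissolves, [Ba²⁺] = s and [F⁻] = 2s.
Ksp = [Ba²⁺][F⁻]^2 = s · (2s)^2 = 4s^3 = 1.7×10⁻⁶
s = 7.5×10⁻³ mol L⁻¹
[F⁻] = 2s = 1.5×10⁻² mol L⁻¹

1.5×10⁻² M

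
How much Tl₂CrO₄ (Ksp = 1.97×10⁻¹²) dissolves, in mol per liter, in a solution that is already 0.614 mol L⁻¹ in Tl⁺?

5.23×10⁻¹² M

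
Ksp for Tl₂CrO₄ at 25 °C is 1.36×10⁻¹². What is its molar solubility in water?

Tl₂CrO₄(s) ⇌ 2 Tl⁺(aq) + CrO₄²⁻(aq)
With molar solubility s: [Tl⁺] = 2s, [CrO₄²⁻] = s.
Ksp = [Tl⁺]^2[CrO₄²⁻] = (2s)^2 · s = 4s^3
4s^3 = 1.36×10⁻¹²  ⇒  s^3 = 3.40×10⁻¹³
Taking the 3rd root, s = 6.98×10⁻⁵ mol/L.

6.98×10⁻⁵ M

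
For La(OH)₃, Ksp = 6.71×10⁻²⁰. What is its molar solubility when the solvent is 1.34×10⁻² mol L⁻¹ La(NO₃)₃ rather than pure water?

5.70×10⁻⁷ M

La(OH)₃(s) ⇌ La³⁺(aq) + 3 OH⁻(aq)
The solution already contains La³⁺ at 1.34×10⁻² mol L⁻¹. Let s be the molar solubility of La(OH)₃.
[La³⁺] ≈ 1.34×10⁻² mol L⁻¹ (common ion dominates); [OH⁻] = 3s.
Ksp = [La³⁺][OH⁻]^3 = (1.34×10⁻²)(3s)^3
(3s)^3 = 6.71×10⁻²⁰ / (1.34×10⁻²) = 5.01×10⁻¹⁸
s = 5.70×10⁻⁷ mol L⁻¹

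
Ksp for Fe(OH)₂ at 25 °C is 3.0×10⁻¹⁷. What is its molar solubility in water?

2.0×10⁻⁶ M

Fe(OH)₂(s) ⇌ Fe²⁺(aq) + 2 OH⁻(aq)
For each mole of Fe(OH)₂ that dissolves per liter, [Fe²⁺] = s and [OH⁻] = 2s; let s denote this solubility.
Ksp = [Fe²⁺][OH⁻]^2 = s · (2s)^2 = 4s^3
4s^3 = 3.0×10⁻¹⁷  ⇒  s^3 = 7.5×10⁻¹⁸
Taking the 3rd root, s = 2.0×10⁻⁶ mol L⁻¹.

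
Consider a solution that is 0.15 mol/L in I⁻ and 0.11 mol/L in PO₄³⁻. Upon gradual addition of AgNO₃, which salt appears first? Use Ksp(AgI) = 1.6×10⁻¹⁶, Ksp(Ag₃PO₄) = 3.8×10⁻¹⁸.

AgI

Precipitation of each salt begins when its ion product equals Ksp.
For AgI: [Ag⁺] = (Ksp/[I⁻]) = 1.1×10⁻¹⁵ mol/L
For Ag₃PO₄: [Ag⁺] = (Ksp/[PO₄³⁻])^(1/3) = 3.3×10⁻⁶ mol/L
AgI requires the lower [Ag⁺], so it precipitates first.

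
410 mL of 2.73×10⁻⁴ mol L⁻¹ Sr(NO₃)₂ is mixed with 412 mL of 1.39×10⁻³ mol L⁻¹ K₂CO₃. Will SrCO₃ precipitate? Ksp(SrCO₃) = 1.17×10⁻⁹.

After mixing, V = 410 mL + 412 mL = 822 mL.
[Sr²⁺] = (2.73×10⁻⁴)(410)/822 = 1.36×10⁻⁴ mol L⁻¹
[CO₃²⁻] = (1.39×10⁻³)(412)/822 = 6.97×10⁻⁴ mol L⁻¹
Q = [Sr²⁺][CO₃²⁻] = 9.49×10⁻⁸
Because Q > Ksp (9.49×10⁻⁸ vs 1.17×10⁻⁹), a precipitate of SrCO₃ forms.

Yes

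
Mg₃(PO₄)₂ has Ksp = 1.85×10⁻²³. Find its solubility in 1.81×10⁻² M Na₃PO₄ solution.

1.28×10⁻⁷ M

Mg₃(PO₄)₂(s) ⇌ 3 Mg²⁺(aq) + 2 PO₄³⁻(aq)
With PO₄³⁻ already at 1.81×10⁻² M and s small, take [PO₄³⁻] ≈ 1.81×10⁻² M and [Mg²⁺] = 3s.
Ksp = [Mg²⁺]^3[PO₄³⁻]^2 = (3s)^3(1.81×10⁻²)^2
(3s)^3 = 1.85×10⁻²³ / (1.81×10⁻²)^2 = 5.65×10⁻²⁰
s = 1.28×10⁻⁷ M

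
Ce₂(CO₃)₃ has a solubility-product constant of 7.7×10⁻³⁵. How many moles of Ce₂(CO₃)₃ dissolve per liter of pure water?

5.9×10⁻⁸ M

Ce₂(CO₃)₃(s) ⇌ 2 Ce³⁺(aq) + 3 CO₃²⁻(aq)
With molar solubility s: [Ce³⁺] = 2s, [CO₃²⁻] = 3s.
Ksp = [Ce³⁺]^2[CO₃²⁻]^3 = (2s)^2 · (3s)^3 = 108s^5
108s^5 = 7.7×10⁻³⁵  ⇒  s^5 = 7.1×10⁻³⁷
s = (7.1×10⁻³⁷)^(1/5) = 5.9×10⁻⁸ M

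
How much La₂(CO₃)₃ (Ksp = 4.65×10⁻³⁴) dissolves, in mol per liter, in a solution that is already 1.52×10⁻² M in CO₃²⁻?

La₂(CO₃)₃(s) ⇌ 2 La³⁺(aq) + 3 CO₃²⁻(aq)
CO₃²⁻ is already present at 1.52×10⁻² M. If s mol/L of La₂(CO₃)₃ dissolves, [La³⁺] = 2s while [CO₃²⁻] ≈ 1.52×10⁻² M.
Ksp = [La³⁺]^2[CO₃²⁻]^3 = (2s)^2(1.52×10⁻²)^3
(2s)^2 = 4.65×10⁻³⁴ / (1.52×10⁻²)^3 = 1.32×10⁻²⁸
s = 5.75×10⁻¹⁵ M

5.75×10⁻¹⁵ M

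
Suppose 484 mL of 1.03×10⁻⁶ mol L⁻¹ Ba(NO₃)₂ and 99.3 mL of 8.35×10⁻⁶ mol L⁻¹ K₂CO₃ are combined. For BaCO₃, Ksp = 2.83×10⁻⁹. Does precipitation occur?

The combined volume is 583.3 mL.
[Ba²⁺] = (1.03×10⁻⁶)(484)/583.3 = 8.55×10⁻⁷ mol L⁻¹
[CO₃²⁻] = (8.35×10⁻⁶)(99.3)/583.3 = 1.42×10⁻⁶ mol L⁻¹
Q = [Ba²⁺][CO₃²⁻] = 1.21×10⁻¹²
Q = 1.21×10⁻¹² < Ksp = 2.83×10⁻⁹, so the solution is unsaturated and no precipitate forms.

No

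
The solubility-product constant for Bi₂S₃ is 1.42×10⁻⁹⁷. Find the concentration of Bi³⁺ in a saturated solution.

Bi₂S₃(s) ⇌ 2 Bi³⁺(aq) + 3 S²⁻(aq)
Call the molar solubility s, so that [Bi³⁺] = 2s and [S²⁻] = 3s.
Ksp = [Bi³⁺]^2[S²⁻]^3 = (2s)^2 · (3s)^3 = 108s^5 = 1.42×10⁻⁹⁷
s = 1.67×10⁻²⁰ mol L⁻¹
[Bi³⁺] = 2s = 3.35×10⁻²⁰ mol L⁻¹

3.35×10⁻²⁰ M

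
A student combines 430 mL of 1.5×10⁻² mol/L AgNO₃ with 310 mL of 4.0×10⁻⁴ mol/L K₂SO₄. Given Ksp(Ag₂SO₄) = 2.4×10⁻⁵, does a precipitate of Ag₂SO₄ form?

The combined volume is 740 mL.
[Ag⁺] = (1.5×10⁻²)(430)/740 = 8.7×10⁻³ mol/L
[SO₄²⁻] = (4.0×10⁻⁴)(310)/740 = 1.7×10⁻⁴ mol/L
Q = [Ag⁺]^2[SO₄²⁻] = 1.3×10⁻⁸
Since Q (1.3×10⁻⁸) is less than Ksp (2.4×10⁻⁵), no Ag₂SO₄ precipitates.

No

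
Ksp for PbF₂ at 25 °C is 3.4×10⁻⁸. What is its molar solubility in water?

2.0×10⁻³ M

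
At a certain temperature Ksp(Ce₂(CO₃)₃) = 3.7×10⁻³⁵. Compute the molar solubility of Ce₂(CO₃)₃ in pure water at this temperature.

5.1×10⁻⁸ M

Ce₂(CO₃)₃(s) ⇌ 2 Ce³⁺(aq) + 3 CO₃²⁻(aq)
Call the molar solubility s, so that [Ce³⁺] = 2s and [CO₃²⁻] = 3s.
Ksp = [Ce³⁺]^2[CO₃²⁻]^3 = (2s)^2 · (3s)^3 = 108s^5
108s^5 = 3.7×10⁻³⁵  ⇒  s^5 = 3.4×10⁻³⁷
s = (3.4×10⁻³⁷)^(1/5) = 5.1×10⁻⁸ mol L⁻¹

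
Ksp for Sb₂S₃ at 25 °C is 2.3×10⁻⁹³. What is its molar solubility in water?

1.2×10⁻¹⁹ M

Sb₂S₃(s) ⇌ 2 Sb³⁺(aq) + 3 S²⁻(aq)
Let s be the molar solubility. Then [Sb³⁺] = 2s and [S²⁻] = 3s.
Ksp = [Sb³⁺]^2[S²⁻]^3 = (2s)^2 · (3s)^3 = 108s^5
108s^5 = 2.3×10⁻⁹³  ⇒  s^5 = 2.1×10⁻⁹⁵
Taking the 5th root, s = 1.2×10⁻¹⁹ M.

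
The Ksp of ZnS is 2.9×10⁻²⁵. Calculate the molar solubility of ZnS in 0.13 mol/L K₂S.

2.2×10⁻²⁴ M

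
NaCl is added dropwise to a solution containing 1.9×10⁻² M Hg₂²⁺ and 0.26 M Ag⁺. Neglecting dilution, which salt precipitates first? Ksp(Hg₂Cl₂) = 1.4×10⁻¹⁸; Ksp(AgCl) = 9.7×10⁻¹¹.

AgCl

Precipitation begins when Q = Ksp.
For Hg₂Cl₂: [Cl⁻] = (Ksp/[Hg₂²⁺])^(1/2) = 8.6×10⁻⁹ M
For AgCl: [Cl⁻] = (Ksp/[Ag⁺]) = 3.7×10⁻¹⁰ M
AgCl requires the lower [Cl⁻], so it precipitates first.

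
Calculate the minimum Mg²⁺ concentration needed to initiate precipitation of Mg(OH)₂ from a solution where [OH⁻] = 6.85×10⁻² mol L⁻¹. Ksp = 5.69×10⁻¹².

Precipitation of each salt begins when its ion product equals Ksp.
Mg(OH)₂(s) ⇌ Mg²⁺(aq) + 2 OH⁻(aq)
Ksp = [Mg²⁺][OH⁻]^2 = [Mg²⁺](6.85×10⁻²)^2
[Mg²⁺] = 5.69×10⁻¹² / (6.85×10⁻²)^2 = 1.21×10⁻⁹
[Mg²⁺] = 1.21×10⁻⁹ mol L⁻¹

1.21×10⁻⁹ M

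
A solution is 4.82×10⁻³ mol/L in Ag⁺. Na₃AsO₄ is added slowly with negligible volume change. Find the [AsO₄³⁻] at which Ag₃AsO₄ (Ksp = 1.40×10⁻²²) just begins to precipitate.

Precipitation of each salt begins when its ion product equals Ksp.
Ag₃AsO₄(s) ⇌ 3 Ag⁺(aq) + AsO₄³⁻(aq)
Ksp = [Ag⁺]^3[AsO₄³⁻] = [AsO₄³⁻](4.82×10⁻³)^3
[AsO₄³⁻] = 1.40×10⁻²² / (4.82×10⁻³)^3 = 1.25×10⁻¹⁵
[AsO₄³⁻] = 1.25×10⁻¹⁵ mol/L

1.25×10⁻¹⁵ M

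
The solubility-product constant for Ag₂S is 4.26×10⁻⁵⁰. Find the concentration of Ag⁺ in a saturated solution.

Ag₂S(s) ⇌ 2 Ag⁺(aq) + S²⁻(aq)
If s mol/L of Ag₂S dissolves, [Ag⁺] = 2s and [S²⁻] = s.
Ksp = [Ag⁺]^2[S²⁻] = (2s)^2 · s = 4s^3 = 4.26×10⁻⁵⁰
s = 2.20×10⁻¹⁷ M
[Ag⁺] = 2s = 4.40×10⁻¹⁷ M

4.40×10⁻¹⁷ M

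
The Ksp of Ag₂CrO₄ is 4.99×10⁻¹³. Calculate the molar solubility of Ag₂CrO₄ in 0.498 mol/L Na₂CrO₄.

Ag₂CrO₄(s) ⇌ 2 Ag⁺(aq) + CrO₄²⁻(aq)
Let s be the solubility of Ag₂CrO₄ here. The common ion gives [CrO₄²⁻] ≈ 0.498 mol/L, and [Ag⁺] = 2s.
Ksp = [Ag⁺]^2[CrO₄²⁻] = (2s)^2(0.498)
(2s)^2 = 4.99×10⁻¹³ / (0.498) = 1.00×10⁻¹²
s = 5.01×10⁻⁷ mol/L

5.01×10⁻⁷ M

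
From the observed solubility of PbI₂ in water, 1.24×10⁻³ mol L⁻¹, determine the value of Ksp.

Ksp = 7.63×10⁻⁹

PbI₂(s) ⇌ Pb²⁺(aq) + 2 I⁻(aq)
For each mole of PbI₂ that dissolves per liter, [Pb²⁺] = s and [I⁻] = 2s; let s denote this solubility.
Ksp = [Pb²⁺][I⁻]^2 = s · (2s)^2 = 4s^3
Ksp = 4 × (1.24×10⁻³)^3 = 7.63×10⁻⁹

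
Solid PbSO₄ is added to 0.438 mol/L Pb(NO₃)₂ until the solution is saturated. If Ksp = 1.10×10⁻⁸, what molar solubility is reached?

2.51×10⁻⁸ M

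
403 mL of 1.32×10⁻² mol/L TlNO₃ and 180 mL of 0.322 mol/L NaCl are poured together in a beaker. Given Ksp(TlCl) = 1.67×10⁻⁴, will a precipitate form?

Total volume after mixing = 403 + 180 = 583 mL.
[Tl⁺] = (1.32×10⁻²)(403)/583 = 9.12×10⁻³ mol/L
[Cl⁻] = (0.322)(180)/583 = 9.94×10⁻² mol/L
Q = [Tl⁺][Cl⁻] = 9.07×10⁻⁴
Since Q (9.07×10⁻⁴) exceeds Ksp (1.67×10⁻⁴), TlCl will precipitate.

Yes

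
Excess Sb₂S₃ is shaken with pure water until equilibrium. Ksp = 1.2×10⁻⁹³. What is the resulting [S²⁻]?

3.1×10⁻¹⁹ M

Sb₂S₃(s) ⇌ 2 Sb³⁺(aq) + 3 S²⁻(aq)
For each mole of Sb₂S₃ that dissolves per liter, [Sb³⁺] = 2s and [S²⁻] = 3s; let s denote this solubility.
Ksp = [Sb³⁺]^2[S²⁻]^3 = (2s)^2 · (3s)^3 = 108s^5 = 1.2×10⁻⁹³
s = 1.0×10⁻¹⁹ mol/L
[S²⁻] = 3s = 3.1×10⁻¹⁹ mol/L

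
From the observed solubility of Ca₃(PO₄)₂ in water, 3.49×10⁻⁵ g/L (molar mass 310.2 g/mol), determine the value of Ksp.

s = (3.49×10⁻⁵ g L⁻¹)/(310.2 g mol⁻¹) = 1.1251×10⁻⁷ M
Ca₃(PO₄)₂(s) ⇌ 3 Ca²⁺(aq) + 2 PO₄³⁻(aq)
For each mole of Ca₃(PO₄)₂ that dissolves per liter, [Ca²⁺] = 3s and [PO₄³⁻] = 2s; let s denote this solubility.
Ksp = [Ca²⁺]^3[PO₄³⁻]^2 = (3s)^3 · (2s)^2 = 108s^5
Ksp = 108 × (1.1251×10⁻⁷)^5 = 1.95×10⁻³³

Ksp = 1.95×10⁻³³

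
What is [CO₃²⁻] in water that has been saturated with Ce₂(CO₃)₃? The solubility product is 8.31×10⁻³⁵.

Ce₂(CO₃)₃(s) ⇌ 2 Ce³⁺(aq) + 3 CO₃²⁻(aq)
If s mol/L of Ce₂(CO₃)₃ dissolves, [Ce³⁺] = 2s and [CO₃²⁻] = 3s.
Ksp = [Ce³⁺]^2[CO₃²⁻]^3 = (2s)^2 · (3s)^3 = 108s^5 = 8.31×10⁻³⁵
s = 5.99×10⁻⁸ M
[CO₃²⁻] = 3s = 1.80×10⁻⁷ M

1.80×10⁻⁷ M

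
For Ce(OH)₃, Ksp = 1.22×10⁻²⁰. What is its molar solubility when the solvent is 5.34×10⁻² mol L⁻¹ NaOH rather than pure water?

Ce(OH)₃(s) ⇌ Ce³⁺(aq) + 3 OH⁻(aq)
Let s be the solubility of Ce(OH)₃ here. The common ion gives [OH⁻] ≈ 5.34×10⁻² mol L⁻¹, and [Ce³⁺] = s.
Ksp = [Ce³⁺][OH⁻]^3 = s(5.34×10⁻²)^3
s = 1.22×10⁻²⁰ / (5.34×10⁻²)^3 = 8.01×10⁻¹⁷
s = 8.01×10⁻¹⁷ mol L⁻¹

8.01×10⁻¹⁷ M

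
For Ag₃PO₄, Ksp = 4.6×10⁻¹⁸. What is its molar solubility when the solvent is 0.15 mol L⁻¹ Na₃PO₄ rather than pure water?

1.0×10⁻⁶ M

Ag₃PO₄(s) ⇌ 3 Ag⁺(aq) + PO₄³⁻(aq)
Let s be the solubility of Ag₃PO₄ here. The common ion gives [PO₄³⁻] ≈ 0.15 mol L⁻¹, and [Ag⁺] = 3s.
Ksp = [Ag⁺]^3[PO₄³⁻] = (3s)^3(0.15)
(3s)^3 = 4.6×10⁻¹⁸ / (0.15) = 3.1×10⁻¹⁷
s = 1.0×10⁻⁶ mol L⁻¹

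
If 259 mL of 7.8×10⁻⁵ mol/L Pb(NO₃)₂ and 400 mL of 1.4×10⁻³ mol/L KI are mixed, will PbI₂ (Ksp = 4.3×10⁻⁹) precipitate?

The combined volume is 659 mL.
[Pb²⁺] = (7.8×10⁻⁵)(259)/659 = 3.1×10⁻⁵ mol/L
[I⁻] = (1.4×10⁻³)(400)/659 = 8.5×10⁻⁴ mol/L
Q = [Pb²⁺][I⁻]^2 = 2.2×10⁻¹¹
Q < Ksp (2.2×10⁻¹¹ vs 4.3×10⁻⁹); the solution remains unsaturated and no precipitate forms.

No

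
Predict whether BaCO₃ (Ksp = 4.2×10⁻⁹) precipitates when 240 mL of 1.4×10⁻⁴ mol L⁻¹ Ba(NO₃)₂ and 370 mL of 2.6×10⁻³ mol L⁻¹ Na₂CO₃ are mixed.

Yes

After mixing, V = 240 mL + 370 mL = 610 mL.
[Ba²⁺] = (1.4×10⁻⁴)(240)/610 = 5.5×10⁻⁵ mol L⁻¹
[CO₃²⁻] = (2.6×10⁻³)(370)/610 = 1.6×10⁻³ mol L⁻¹
Q = [Ba²⁺][CO₃²⁻] = 8.7×10⁻⁸
Because Q > Ksp (8.7×10⁻⁸ vs 4.2×10⁻⁹), a precipitate of BaCO₃ forms.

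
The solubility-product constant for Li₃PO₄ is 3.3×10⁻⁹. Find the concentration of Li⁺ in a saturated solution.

1.0×10⁻² M

Li₃PO₄(s) ⇌ 3 Li⁺(aq) + PO₄³⁻(aq)
With molar solubility s: [Li⁺] = 3s, [PO₄³⁻] = s.
Ksp = [Li⁺]^3[PO₄³⁻] = (3s)^3 · s = 27s^4 = 3.3×10⁻⁹
s = 3.3×10⁻³ mol/L
[Li⁺] = 3s = 1.0×10⁻² mol/L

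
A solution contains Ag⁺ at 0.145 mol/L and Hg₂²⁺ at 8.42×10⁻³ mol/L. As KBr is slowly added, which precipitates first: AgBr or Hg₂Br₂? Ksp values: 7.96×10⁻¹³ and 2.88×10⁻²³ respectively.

AgBr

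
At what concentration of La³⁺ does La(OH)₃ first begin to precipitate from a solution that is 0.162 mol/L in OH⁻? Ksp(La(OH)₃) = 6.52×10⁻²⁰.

1.53×10⁻¹⁷ M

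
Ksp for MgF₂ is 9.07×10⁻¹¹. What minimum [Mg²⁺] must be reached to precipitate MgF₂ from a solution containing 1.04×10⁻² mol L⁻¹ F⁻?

A salt starts to precipitate once the ion product Q reaches its Ksp.
MgF₂(s) ⇌ Mg²⁺(aq) + 2 F⁻(aq)
Ksp = [Mg²⁺][F⁻]^2 = [Mg²⁺](1.04×10⁻²)^2
[Mg²⁺] = 9.07×10⁻¹¹ / (1.04×10⁻²)^2 = 8.39×10⁻⁷
[Mg²⁺] = 8.39×10⁻⁷ mol L⁻¹

8.39×10⁻⁷ M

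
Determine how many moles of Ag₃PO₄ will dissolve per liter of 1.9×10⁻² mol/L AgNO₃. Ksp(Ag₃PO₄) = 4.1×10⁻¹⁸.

6.0×10⁻¹³ M

Ag₃PO₄(s) ⇌ 3 Ag⁺(aq) + PO₄³⁻(aq)
Let s be the solubility of Ag₃PO₄ here. The common ion gives [Ag⁺] ≈ 1.9×10⁻² mol/L, and [PO₄³⁻] = s.
Ksp = [Ag⁺]^3[PO₄³⁻] = (1.9×10⁻²)^3s
s = 4.1×10⁻¹⁸ / (1.9×10⁻²)^3 = 6.0×10⁻¹³
s = 6.0×10⁻¹³ mol/L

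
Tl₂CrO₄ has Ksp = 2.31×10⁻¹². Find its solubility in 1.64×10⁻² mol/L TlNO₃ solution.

8.59×10⁻⁹ M

Tl₂CrO₄(s) ⇌ 2 Tl⁺(aq) + CrO₄²⁻(aq)
Tl⁺ is already present at 1.64×10⁻² mol/L. If s mol/L of Tl₂CrO₄ dissolves, [CrO₄²⁻] = s while [Tl⁺] ≈ 1.64×10⁻² mol/L.
Ksp = [Tl⁺]^2[CrO₄²⁻] = (1.64×10⁻²)^2s
s = 2.31×10⁻¹² / (1.64×10⁻²)^2 = 8.59×10⁻⁹
s = 8.59×10⁻⁹ mol/L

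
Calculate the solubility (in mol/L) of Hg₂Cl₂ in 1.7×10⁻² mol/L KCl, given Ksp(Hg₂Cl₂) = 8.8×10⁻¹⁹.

Hg₂Cl₂(s) ⇌ Hg₂²⁺(aq) + 2 Cl⁻(aq)
Let s be the solubility of Hg₂Cl₂ here. The common ion gives [Cl⁻] ≈ 1.7×10⁻² mol/L, and [Hg₂²⁺] = s.
Ksp = [Hg₂²⁺][Cl⁻]^2 = s(1.7×10⁻²)^2
s = 8.8×10⁻¹⁹ / (1.7×10⁻²)^2 = 3.0×10⁻¹⁵
s = 3.0×10⁻¹⁵ mol/L

3.0×10⁻¹⁵ M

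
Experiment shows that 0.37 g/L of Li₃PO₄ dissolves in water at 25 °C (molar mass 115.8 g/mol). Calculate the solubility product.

Ksp = 2.8×10⁻⁹

Molar solubility s = (0.37 g/L) / (115.8 g/mol) = 3.195×10⁻³ mol/L
Li₃PO₄(s) ⇌ 3 Li⁺(aq) + PO₄³⁻(aq)
If s mol/L of Li₃PO₄ dissolves, [Li⁺] = 3s and [PO₄³⁻] = s.
Ksp = [Li⁺]^3[PO₄³⁻] = (3s)^3 · s = 27s^4
Ksp = 27 × (3.195×10⁻³)^4 = 2.8×10⁻⁹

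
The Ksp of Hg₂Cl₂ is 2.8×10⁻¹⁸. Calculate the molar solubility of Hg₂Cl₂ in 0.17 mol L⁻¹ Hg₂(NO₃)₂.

2.0×10⁻⁹ M

Hg₂Cl₂(s) ⇌ Hg₂²⁺(aq) + 2 Cl⁻(aq)
Hg₂²⁺ is already present at 0.17 mol L⁻¹. If s mol/L of Hg₂Cl₂ dissolves, [Cl⁻] = 2s while [Hg₂²⁺] ≈ 0.17 mol L⁻¹.
Ksp = [Hg₂²⁺][Cl⁻]^2 = (0.17)(2s)^2
(2s)^2 = 2.8×10⁻¹⁸ / (0.17) = 1.6×10⁻¹⁷
s = 2.0×10⁻⁹ mol L⁻¹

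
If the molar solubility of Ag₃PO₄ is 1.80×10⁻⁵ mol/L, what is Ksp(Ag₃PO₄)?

Ag₃PO₄(s) ⇌ 3 Ag⁺(aq) + PO₄³⁻(aq)
With molar solubility s: [Ag⁺] = 3s, [PO₄³⁻] = s.
Ksp = [Ag⁺]^3[PO₄³⁻] = (3s)^3 · s = 27s^4
Ksp = 27 × (1.80×10⁻⁵)^4 = 2.83×10⁻¹⁸

Ksp = 2.83×10⁻¹⁸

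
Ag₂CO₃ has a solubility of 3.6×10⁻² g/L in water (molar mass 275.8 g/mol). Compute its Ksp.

Convert to molarity: s = 3.6×10⁻² / 275.8 = 1.305×10⁻⁴ mol/L
Ag₂CO₃(s) ⇌ 2 Ag⁺(aq) + CO₃²⁻(aq)
If s mol/L of Ag₂CO₃ dissolves, [Ag⁺] = 2s and [CO₃²⁻] = s.
Ksp = [Ag⁺]^2[CO₃²⁻] = (2s)^2 · s = 4s^3
Ksp = 4 × (1.305×10⁻⁴)^3 = 8.9×10⁻¹²

Ksp = 8.9×10⁻¹²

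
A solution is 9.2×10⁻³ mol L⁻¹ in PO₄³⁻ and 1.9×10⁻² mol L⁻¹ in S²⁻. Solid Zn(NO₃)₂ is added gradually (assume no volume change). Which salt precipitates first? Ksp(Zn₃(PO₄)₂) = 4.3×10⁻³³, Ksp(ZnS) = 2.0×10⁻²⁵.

Precipitation begins when Q = Ksp.
For Zn₃(PO₄)₂: [Zn²⁺] = (Ksp/[PO₄³⁻]^2)^(1/3) = 3.7×10⁻¹⁰ mol L⁻¹
For ZnS: [Zn²⁺] = (Ksp/[S²⁻]) = 1.1×10⁻²³ mol L⁻¹
Since ZnS needs less Zn²⁺ to reach saturation, it precipitates first.

ZnS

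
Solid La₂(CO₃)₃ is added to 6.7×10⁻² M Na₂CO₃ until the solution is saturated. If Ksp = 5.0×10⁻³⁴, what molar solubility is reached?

6.4×10⁻¹⁶ M

La₂(CO₃)₃(s) ⇌ 2 La³⁺(aq) + 3 CO₃²⁻(aq)
The solution already contains CO₃²⁻ at 6.7×10⁻² M. Let s be the molar solubility of La₂(CO₃)₃.
[CO₃²⁻] ≈ 6.7×10⁻² M (common ion dominates); [La³⁺] = 2s.
Ksp = [La³⁺]^2[CO₃²⁻]^3 = (2s)^2(6.7×10⁻²)^3
(2s)^2 = 5.0×10⁻³⁴ / (6.7×10⁻²)^3 = 1.7×10⁻³⁰
s = 6.4×10⁻¹⁶ M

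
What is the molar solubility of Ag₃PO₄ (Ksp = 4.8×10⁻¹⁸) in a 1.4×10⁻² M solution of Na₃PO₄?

2.3×10⁻⁶ M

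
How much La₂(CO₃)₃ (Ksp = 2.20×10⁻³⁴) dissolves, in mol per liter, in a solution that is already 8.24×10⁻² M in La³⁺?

1.06×10⁻¹¹ M

La₂(CO₃)₃(s) ⇌ 2 La³⁺(aq) + 3 CO₃²⁻(aq)
With La³⁺ already at 8.24×10⁻² M and s small, take [La³⁺] ≈ 8.24×10⁻² M and [CO₃²⁻] = 3s.
Ksp = [La³⁺]^2[CO₃²⁻]^3 = (8.24×10⁻²)^2(3s)^3
(3s)^3 = 2.20×10⁻³⁴ / (8.24×10⁻²)^2 = 3.24×10⁻³²
s = 1.06×10⁻¹¹ M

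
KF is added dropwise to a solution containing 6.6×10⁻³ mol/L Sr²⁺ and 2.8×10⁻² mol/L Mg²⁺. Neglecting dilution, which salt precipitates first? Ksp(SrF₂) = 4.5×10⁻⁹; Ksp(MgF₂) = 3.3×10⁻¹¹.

The threshold for precipitation is Q = Ksp.
For SrF₂: [F⁻] = (Ksp/[Sr²⁺])^(1/2) = 8.3×10⁻⁴ mol/L
For MgF₂: [F⁻] = (Ksp/[Mg²⁺])^(1/2) = 3.4×10⁻⁵ mol/L
Since MgF₂ needs less F⁻ to reach saturation, it precipitates first.

MgF₂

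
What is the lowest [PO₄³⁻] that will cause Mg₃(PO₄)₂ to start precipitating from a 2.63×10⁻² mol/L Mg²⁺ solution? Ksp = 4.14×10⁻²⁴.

Precipitation begins when Q = Ksp.
Mg₃(PO₄)₂(s) ⇌ 3 Mg²⁺(aq) + 2 PO₄³⁻(aq)
Ksp = [Mg²⁺]^3[PO₄³⁻]^2 = [PO₄³⁻]^2(2.63×10⁻²)^3
[PO₄³⁻]^2 = 4.14×10⁻²⁴ / (2.63×10⁻²)^3 = 2.28×10⁻¹⁹
[PO₄³⁻] = 4.77×10⁻¹⁰ mol/L

4.77×10⁻¹⁰ M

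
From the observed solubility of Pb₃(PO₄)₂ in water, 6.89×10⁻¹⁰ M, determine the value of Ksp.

Ksp = 1.68×10⁻⁴⁴

Pb₃(PO₄)₂(s) ⇌ 3 Pb²⁺(aq) + 2 PO₄³⁻(aq)
With molar solubility s: [Pb²⁺] = 3s, [PO₄³⁻] = 2s.
Ksp = [Pb²⁺]^3[PO₄³⁻]^2 = (3s)^3 · (2s)^2 = 108s^5
Ksp = 108 × (6.89×10⁻¹⁰)^5 = 1.68×10⁻⁴⁴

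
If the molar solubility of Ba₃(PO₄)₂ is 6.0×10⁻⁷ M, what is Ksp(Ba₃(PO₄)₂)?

Ksp = 8.4×10⁻³⁰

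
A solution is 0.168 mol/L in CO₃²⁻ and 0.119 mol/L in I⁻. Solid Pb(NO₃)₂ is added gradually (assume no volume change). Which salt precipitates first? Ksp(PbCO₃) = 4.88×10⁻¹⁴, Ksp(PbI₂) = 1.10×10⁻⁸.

PbCO₃

Precipitation begins when Q = Ksp.
For PbCO₃: [Pb²⁺] = (Ksp/[CO₃²⁻]) = 2.90×10⁻¹³ mol/L
For PbI₂: [Pb²⁺] = (Ksp/[I⁻]^2) = 7.77×10⁻⁷ mol/L
Since PbCO₃ needs less Pb²⁺ to reach saturation, it precipitates first.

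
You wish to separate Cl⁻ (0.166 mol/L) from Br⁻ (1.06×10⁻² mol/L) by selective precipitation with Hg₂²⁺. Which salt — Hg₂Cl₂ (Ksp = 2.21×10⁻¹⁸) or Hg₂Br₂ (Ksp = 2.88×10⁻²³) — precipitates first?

Precipitation of each salt begins when its ion product equals Ksp.
For Hg₂Cl₂: [Hg₂²⁺] = (Ksp/[Cl⁻]^2) = 8.02×10⁻¹⁷ mol/L
For Hg₂Br₂: [Hg₂²⁺] = (Ksp/[Br⁻]^2) = 2.56×10⁻¹⁹ mol/L
Since Hg₂Br₂ needs less Hg₂²⁺ to reach saturation, it precipitates first.

Hg₂Br₂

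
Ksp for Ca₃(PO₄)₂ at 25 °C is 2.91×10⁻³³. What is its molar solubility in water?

1.22×10⁻⁷ M

Ca₃(PO₄)₂(s) ⇌ 3 Ca²⁺(aq) + 2 PO₄³⁻(aq)
Call the molar solubility s, so that [Ca²⁺] = 3s and [PO₄³⁻] = 2s.
Ksp = [Ca²⁺]^3[PO₄³⁻]^2 = (3s)^3 · (2s)^2 = 108s^5
108s^5 = 2.91×10⁻³³  ⇒  s^5 = 2.69×10⁻³⁵
s = 1.22×10⁻⁷ mol/L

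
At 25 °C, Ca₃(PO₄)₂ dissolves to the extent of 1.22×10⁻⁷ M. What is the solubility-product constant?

Ksp = 2.92×10⁻³³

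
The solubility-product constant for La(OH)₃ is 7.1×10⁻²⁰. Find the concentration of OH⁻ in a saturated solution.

La(OH)₃(s) ⇌ La³⁺(aq) + 3 OH⁻(aq)
If s mol/L of La(OH)₃ dissolves, [La³⁺] = s and [OH⁻] = 3s.
Ksp = [La³⁺][OH⁻]^3 = s · (3s)^3 = 27s^4 = 7.1×10⁻²⁰
s = 7.2×10⁻⁶ mol/L
[OH⁻] = 3s = 2.1×10⁻⁵ mol/L

2.1×10⁻⁵ M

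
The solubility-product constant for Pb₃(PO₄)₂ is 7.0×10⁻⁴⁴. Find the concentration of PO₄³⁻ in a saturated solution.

1.8×10⁻⁹ M

Pb₃(PO₄)₂(s) ⇌ 3 Pb²⁺(aq) + 2 PO₄³⁻(aq)
With molar solubility s: [Pb²⁺] = 3s, [PO₄³⁻] = 2s.
Ksp = [Pb²⁺]^3[PO₄³⁻]^2 = (3s)^3 · (2s)^2 = 108s^5 = 7.0×10⁻⁴⁴
s = 9.2×10⁻¹⁰ mol L⁻¹
[PO₄³⁻] = 2s = 1.8×10⁻⁹ mol L⁻¹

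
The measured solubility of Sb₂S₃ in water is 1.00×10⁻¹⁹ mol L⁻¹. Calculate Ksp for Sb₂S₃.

Ksp = 1.08×10⁻⁹³

Sb₂S₃(s) ⇌ 2 Sb³⁺(aq) + 3 S²⁻(aq)
For each mole of Sb₂S₃ that dissolves per liter, [Sb³⁺] = 2s and [S²⁻] = 3s; let s denote this solubility.
Ksp = [Sb³⁺]^2[S²⁻]^3 = (2s)^2 · (3s)^3 = 108s^5
Ksp = 108 × (1.00×10⁻¹⁹)^5 = 1.08×10⁻⁹³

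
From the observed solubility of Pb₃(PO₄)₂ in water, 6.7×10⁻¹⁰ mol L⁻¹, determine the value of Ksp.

Ksp = 1.5×10⁻⁴⁴

Pb₃(PO₄)₂(s) ⇌ 3 Pb²⁺(aq) + 2 PO₄³⁻(aq)
If s mol/L of Pb₃(PO₄)₂ dissolves, [Pb²⁺] = 3s and [PO₄³⁻] = 2s.
Ksp = [Pb²⁺]^3[PO₄³⁻]^2 = (3s)^3 · (2s)^2 = 108s^5
Ksp = 108 × (6.7×10⁻¹⁰)^5 = 1.5×10⁻⁴⁴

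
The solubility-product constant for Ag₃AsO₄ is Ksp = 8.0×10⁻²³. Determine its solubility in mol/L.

Ag₃AsO₄(s) ⇌ 3 Ag⁺(aq) + AsO₄³⁻(aq)
For each mole of Ag₃AsO₄ that dissolves per liter, [Ag⁺] = 3s and [AsO₄³⁻] = s; let s denote this solubility.
Ksp = [Ag⁺]^3[AsO₄³⁻] = (3s)^3 · s = 27s^4
27s^4 = 8.0×10⁻²³  ⇒  s^4 = 3.0×10⁻²⁴
s = 1.3×10⁻⁶ M

1.3×10⁻⁶ M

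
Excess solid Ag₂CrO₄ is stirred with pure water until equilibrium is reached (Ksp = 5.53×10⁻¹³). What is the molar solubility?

5.17×10⁻⁵ M

Ag₂CrO₄(s) ⇌ 2 Ag⁺(aq) + CrO₄²⁻(aq)
For each mole of Ag₂CrO₄ that dissolves per liter, [Ag⁺] = 2s and [CrO₄²⁻] = s; let s denote this solubility.
Ksp = [Ag⁺]^2[CrO₄²⁻] = (2s)^2 · s = 4s^3
4s^3 = 5.53×10⁻¹³  ⇒  s^3 = 1.38×10⁻¹³
s = 5.17×10⁻⁵ mol L⁻¹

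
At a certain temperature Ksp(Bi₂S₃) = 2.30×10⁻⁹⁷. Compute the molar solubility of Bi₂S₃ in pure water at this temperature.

1.84×10⁻²⁰ M

Bi₂S₃(s) ⇌ 2 Bi³⁺(aq) + 3 S²⁻(aq)
If s mol/L of Bi₂S₃ dissolves, [Bi³⁺] = 2s and [S²⁻] = 3s.
Ksp = [Bi³⁺]^2[S²⁻]^3 = (2s)^2 · (3s)^3 = 108s^5
108s^5 = 2.30×10⁻⁹⁷  ⇒  s^5 = 2.13×10⁻⁹⁹
s = 1.84×10⁻²⁰ mol/L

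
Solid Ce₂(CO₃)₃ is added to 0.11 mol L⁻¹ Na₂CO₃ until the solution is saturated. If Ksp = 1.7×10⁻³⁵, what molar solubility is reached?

5.7×10⁻¹⁷ M

Ce₂(CO₃)₃(s) ⇌ 2 Ce³⁺(aq) + 3 CO₃²⁻(aq)
With CO₃²⁻ already at 0.11 mol L⁻¹ and s small, take [CO₃²⁻] ≈ 0.11 mol L⁻¹ and [Ce³⁺] = 2s.
Ksp = [Ce³⁺]^2[CO₃²⁻]^3 = (2s)^2(0.11)^3
(2s)^2 = 1.7×10⁻³⁵ / (0.11)^3 = 1.3×10⁻³²
s = 5.7×10⁻¹⁷ mol L⁻¹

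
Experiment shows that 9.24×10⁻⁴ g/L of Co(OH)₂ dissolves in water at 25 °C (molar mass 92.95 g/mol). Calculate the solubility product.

Molar solubility s = (9.24×10⁻⁴ g/L) / (92.95 g/mol) = 9.9408×10⁻⁶ mol/L
Co(OH)₂(s) ⇌ Co²⁺(aq) + 2 OH⁻(aq)
Let s be the molar solubility. Then [Co²⁺] = s and [OH⁻] = 2s.
Ksp = [Co²⁺][OH⁻]^2 = s · (2s)^2 = 4s^3
Ksp = 4 × (9.9408×10⁻⁶)^3 = 3.93×10⁻¹⁵

Ksp = 3.93×10⁻¹⁵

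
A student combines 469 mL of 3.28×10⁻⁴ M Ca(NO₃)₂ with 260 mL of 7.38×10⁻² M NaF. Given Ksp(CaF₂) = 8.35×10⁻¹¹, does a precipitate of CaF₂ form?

After mixing, V = 469 mL + 260 mL = 729 mL.
[Ca²⁺] = (3.28×10⁻⁴)(469)/729 = 2.11×10⁻⁴ M
[F⁻] = (7.38×10⁻²)(260)/729 = 2.63×10⁻² M
Q = [Ca²⁺][F⁻]^2 = 1.46×10⁻⁷
Q = 1.46×10⁻⁷ > Ksp = 8.35×10⁻¹¹, so the solution is supersaturated and CaF₂ precipitates.

Yes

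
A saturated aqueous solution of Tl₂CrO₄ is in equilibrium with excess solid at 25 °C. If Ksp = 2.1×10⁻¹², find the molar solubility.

8.1×10⁻⁵ M

Tl₂CrO₄(s) ⇌ 2 Tl⁺(aq) + CrO₄²⁻(aq)
Call the molar solubility s, so that [Tl⁺] = 2s and [CrO₄²⁻] = s.
Ksp = [Tl⁺]^2[CrO₄²⁻] = (2s)^2 · s = 4s^3
4s^3 = 2.1×10⁻¹²  ⇒  s^3 = 5.3×10⁻¹³
Taking the 3rd root, s = 8.1×10⁻⁵ mol L⁻¹.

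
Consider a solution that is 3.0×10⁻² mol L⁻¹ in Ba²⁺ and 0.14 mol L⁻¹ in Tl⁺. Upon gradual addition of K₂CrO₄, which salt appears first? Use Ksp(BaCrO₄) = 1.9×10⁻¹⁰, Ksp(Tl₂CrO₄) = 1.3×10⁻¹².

Tl₂CrO₄

Precipitation of each salt begins when its ion product equals Ksp.
For BaCrO₄: [CrO₄²⁻] = (Ksp/[Ba²⁺]) = 6.3×10⁻⁹ mol L⁻¹
For Tl₂CrO₄: [CrO₄²⁻] = (Ksp/[Tl⁺]^2) = 6.6×10⁻¹¹ mol L⁻¹
Since Tl₂CrO₄ needs less CrO₄²⁻ to reach saturation, it precipitates first.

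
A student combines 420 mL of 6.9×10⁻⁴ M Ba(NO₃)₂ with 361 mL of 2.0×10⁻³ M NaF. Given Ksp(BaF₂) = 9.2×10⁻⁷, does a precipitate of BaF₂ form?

No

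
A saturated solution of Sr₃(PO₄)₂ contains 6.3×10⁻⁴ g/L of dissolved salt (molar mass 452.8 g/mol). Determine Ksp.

Molar solubility s = (6.3×10⁻⁴ g/L) / (452.8 g/mol) = 1.391×10⁻⁶ mol/L
Sr₃(PO₄)₂(s) ⇌ 3 Sr²⁺(aq) + 2 PO₄³⁻(aq)
If s mol/L of Sr₃(PO₄)₂ dissolves, [Sr²⁺] = 3s and [PO₄³⁻] = 2s.
Ksp = [Sr²⁺]^3[PO₄³⁻]^2 = (3s)^3 · (2s)^2 = 108s^5
Ksp = 108 × (1.391×10⁻⁶)^5 = 5.6×10⁻²⁸

Ksp = 5.6×10⁻²⁸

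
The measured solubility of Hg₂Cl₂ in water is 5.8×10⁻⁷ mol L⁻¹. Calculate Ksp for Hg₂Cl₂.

Hg₂Cl₂(s) ⇌ Hg₂²⁺(aq) + 2 Cl⁻(aq)
Call the molar solubility s, so that [Hg₂²⁺] = s and [Cl⁻] = 2s.
Ksp = [Hg₂²⁺][Cl⁻]^2 = s · (2s)^2 = 4s^3
Ksp = 4 × (5.8×10⁻⁷)^3 = 7.8×10⁻¹⁹

Ksp = 7.8×10⁻¹⁹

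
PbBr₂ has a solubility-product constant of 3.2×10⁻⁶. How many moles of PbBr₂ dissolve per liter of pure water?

PbBr₂(s) ⇌ Pb²⁺(aq) + 2 Br⁻(aq)
With molar solubility s: [Pb²⁺] = s, [Br⁻] = 2s.
Ksp = [Pb²⁺][Br⁻]^2 = s · (2s)^2 = 4s^3
4s^3 = 3.2×10⁻⁶  ⇒  s^3 = 8.0×10⁻⁷
Taking the 3rd root, s = 9.3×10⁻³ M.

9.3×10⁻³ M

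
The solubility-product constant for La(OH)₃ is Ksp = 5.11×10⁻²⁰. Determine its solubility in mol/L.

La(OH)₃(s) ⇌ La³⁺(aq) + 3 OH⁻(aq)
Call the molar solubility s, so that [La³⁺] = s and [OH⁻] = 3s.
Ksp = [La³⁺][OH⁻]^3 = s · (3s)^3 = 27s^4
27s^4 = 5.11×10⁻²⁰  ⇒  s^4 = 1.89×10⁻²¹
s = (1.89×10⁻²¹)^(1/4) = 6.60×10⁻⁶ mol L⁻¹

6.60×10⁻⁶ M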